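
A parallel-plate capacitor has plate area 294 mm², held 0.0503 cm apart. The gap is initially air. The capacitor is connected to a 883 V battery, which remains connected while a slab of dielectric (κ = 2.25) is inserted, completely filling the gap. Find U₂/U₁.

Battery connected ⇒ V is held fixed.
C₂ = 2.25 C₁ and U = ½CV², so U₂/U₁ = C₂/C₁ = 2.25.

2.25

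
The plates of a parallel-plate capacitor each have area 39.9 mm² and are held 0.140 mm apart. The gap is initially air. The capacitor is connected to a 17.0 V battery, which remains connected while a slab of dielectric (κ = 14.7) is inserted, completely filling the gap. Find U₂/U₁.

Battery connected ⇒ V is held fixed.
C₂ = 14.7 C₁ and U = ½CV², so U₂/U₁ = C₂/C₁ = 14.7.

14.7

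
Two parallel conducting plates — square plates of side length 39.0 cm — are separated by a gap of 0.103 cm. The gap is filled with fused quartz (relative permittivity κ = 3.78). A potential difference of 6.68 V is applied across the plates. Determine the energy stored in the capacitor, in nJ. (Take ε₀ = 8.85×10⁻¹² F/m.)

A = (39.0 cm)² = 0.152 m².
C = κε₀A/d = 3.78 × 8.85×10⁻¹² × 0.152 / 1.03×10⁻³ = 4.94×10⁻⁹ F.
U = ½CV² = ½ × 4.94×10⁻⁹ × (6.68)² = 1.10×10⁻⁷ J.

110 nJ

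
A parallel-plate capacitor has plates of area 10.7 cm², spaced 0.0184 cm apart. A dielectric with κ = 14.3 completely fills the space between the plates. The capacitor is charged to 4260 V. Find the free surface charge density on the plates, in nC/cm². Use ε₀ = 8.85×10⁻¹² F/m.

293 nC/cm²

A = 10.7 cm² = 1.07×10⁻³ m².
C = κε₀A/d = 14.3 × 8.85×10⁻¹² × 1.07×10⁻³ / 1.84×10⁻⁴ = 7.36×10⁻¹⁰ F.
σ = Q/A = CV/A = 7.36×10⁻¹⁰ × 4260 / 1.07×10⁻³ = 2.93×10⁻³ C/m².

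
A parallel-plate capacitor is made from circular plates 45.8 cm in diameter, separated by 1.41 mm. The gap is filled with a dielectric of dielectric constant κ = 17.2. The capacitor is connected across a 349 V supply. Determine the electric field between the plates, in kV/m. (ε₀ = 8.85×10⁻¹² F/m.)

248 kV/m

E = V/d = 349 / 1.41×10⁻³ = 2.48×10⁵ V/m.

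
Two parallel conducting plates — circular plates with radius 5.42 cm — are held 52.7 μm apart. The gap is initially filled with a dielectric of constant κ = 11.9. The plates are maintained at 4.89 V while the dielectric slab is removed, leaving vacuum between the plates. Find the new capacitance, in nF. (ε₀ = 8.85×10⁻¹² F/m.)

1.55 nF

A = π(5.42 cm)² = 9.23×10⁻³ m².
Initially C₁ = κε₀A/d = 11.9 × 8.85×10⁻¹² × 9.23×10⁻³ / 5.27×10⁻⁵ = 1.84×10⁻⁸ F.
C = κε₀A/d scales with κ, so C₂/C₁ = 1/κ = 1/11.9 = 0.0840.
C₂ = 0.0840 × 1.84×10⁻⁸ = 1.55×10⁻⁹ F.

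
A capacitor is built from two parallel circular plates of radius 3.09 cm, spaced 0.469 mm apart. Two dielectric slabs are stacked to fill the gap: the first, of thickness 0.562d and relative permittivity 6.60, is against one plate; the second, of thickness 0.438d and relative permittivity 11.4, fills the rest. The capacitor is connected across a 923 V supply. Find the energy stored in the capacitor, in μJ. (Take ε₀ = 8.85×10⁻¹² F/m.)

U ≈ 195 μJ

A = π(3.09 cm)² = 3.00×10⁻³ m².
Stacked slabs ⇒ two capacitors in series, each with the full plate area.
C₁ = κ₁ε₀A/d₁ = 6.60 × 8.85×10⁻¹² × 3.00×10⁻³ / 2.64×10⁻⁴ = 6.65×10⁻¹⁰ F.
C₂ = κ₂ε₀A/d₂ = 11.4 × 8.85×10⁻¹² × 3.00×10⁻³ / 2.05×10⁻⁴ = 1.47×10⁻⁹ F.
C = (1/C₁ + 1/C₂)⁻¹ = 4.58×10⁻¹⁰ F.
U = ½CV² = ½ × 4.58×10⁻¹⁰ × (923)² = 1.95×10⁻⁴ J.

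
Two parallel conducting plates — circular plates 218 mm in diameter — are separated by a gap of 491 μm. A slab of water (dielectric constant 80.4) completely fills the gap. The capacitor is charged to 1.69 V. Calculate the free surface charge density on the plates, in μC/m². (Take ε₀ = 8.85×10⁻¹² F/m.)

A = π(218/2 mm)² = 3.73×10⁻² m².
C = κε₀A/d = 80.4 × 8.85×10⁻¹² × 3.73×10⁻² / 4.91×10⁻⁴ = 5.41×10⁻⁸ F.
σ = Q/A = CV/A = 5.41×10⁻⁸ × 1.69 / 3.73×10⁻² = 2.45×10⁻⁶ C/m².

2.45 μC/m²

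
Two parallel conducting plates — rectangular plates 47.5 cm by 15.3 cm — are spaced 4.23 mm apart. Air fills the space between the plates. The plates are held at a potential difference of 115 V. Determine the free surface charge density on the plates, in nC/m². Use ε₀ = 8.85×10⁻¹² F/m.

A = 47.5 × 15.3 cm² = 7.27×10⁻² m².
C = ε₀A/d = 8.85×10⁻¹² × 7.27×10⁻² / 4.23×10⁻³ = 1.52×10⁻¹⁰ F.
σ = Q/A = CV/A = 1.52×10⁻¹⁰ × 115 / 7.27×10⁻² = 2.41×10⁻⁷ C/m².

σ ≈ 241 nC/m²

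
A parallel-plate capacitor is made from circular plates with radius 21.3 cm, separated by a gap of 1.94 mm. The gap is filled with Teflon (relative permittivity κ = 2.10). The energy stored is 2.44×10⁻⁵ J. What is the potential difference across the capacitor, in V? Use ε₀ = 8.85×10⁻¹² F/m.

189 V

A = π(21.3 cm)² = 0.143 m².
C = κε₀A/d = 2.10 × 8.85×10⁻¹² × 0.143 / 1.94×10⁻³ = 1.37×10⁻⁹ F.
V = √(2U/C) = √(2 × 2.44×10⁻⁵ / 1.37×10⁻⁹) = 1.89×10² V.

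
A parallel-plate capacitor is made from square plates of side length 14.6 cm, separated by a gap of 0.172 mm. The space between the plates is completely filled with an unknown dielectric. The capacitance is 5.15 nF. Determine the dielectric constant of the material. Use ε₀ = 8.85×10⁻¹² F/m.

A = (14.6 cm)² = 2.13×10⁻² m².
κ = Cd/(ε₀A) = 5.15×10⁻⁹ × 1.72×10⁻⁴ / (8.85×10⁻¹² × 2.13×10⁻²) = 4.70.

4.70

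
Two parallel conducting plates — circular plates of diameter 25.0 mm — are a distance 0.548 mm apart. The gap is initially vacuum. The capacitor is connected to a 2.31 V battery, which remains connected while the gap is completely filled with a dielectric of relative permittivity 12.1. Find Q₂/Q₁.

12.1

Battery connected ⇒ V is held fixed.
C₂ = 12.1 C₁ and Q = CV, so Q₂/Q₁ = C₂/C₁ = 12.1.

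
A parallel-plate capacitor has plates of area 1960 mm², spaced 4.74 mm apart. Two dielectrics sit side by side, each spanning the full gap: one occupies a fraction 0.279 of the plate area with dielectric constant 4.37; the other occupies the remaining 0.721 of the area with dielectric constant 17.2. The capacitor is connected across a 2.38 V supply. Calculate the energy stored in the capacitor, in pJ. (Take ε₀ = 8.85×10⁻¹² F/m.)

141 pJ

A = 1960 mm² = 1.96×10⁻³ m².
Side-by-side slabs ⇒ two capacitors in parallel, each spanning the full gap.
C₁ = κ₁ε₀A₁/d = 4.37 × 8.85×10⁻¹² × 5.47×10⁻⁴ / 4.74×10⁻³ = 4.46×10⁻¹² F.
C₂ = κ₂ε₀A₂/d = 17.2 × 8.85×10⁻¹² × 1.41×10⁻³ / 4.74×10⁻³ = 4.54×10⁻¹¹ F.
C = C₁ + C₂ = 4.98×10⁻¹¹ F.
U = ½CV² = ½ × 4.98×10⁻¹¹ × (2.38)² = 1.41×10⁻¹⁰ J.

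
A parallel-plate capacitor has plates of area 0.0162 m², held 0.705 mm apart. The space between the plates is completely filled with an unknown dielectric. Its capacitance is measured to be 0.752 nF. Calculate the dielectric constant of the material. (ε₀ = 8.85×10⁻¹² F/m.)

κ = Cd/(ε₀A) = 7.52×10⁻¹⁰ × 7.05×10⁻⁴ / (8.85×10⁻¹² × 1.62×10⁻²) = 3.70.

3.70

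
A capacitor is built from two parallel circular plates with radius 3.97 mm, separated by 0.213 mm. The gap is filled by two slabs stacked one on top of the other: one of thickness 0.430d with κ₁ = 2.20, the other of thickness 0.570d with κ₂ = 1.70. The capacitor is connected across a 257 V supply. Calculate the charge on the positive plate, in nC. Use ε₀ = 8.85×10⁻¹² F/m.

Q ≈ 0.996 nC

A = π(3.97 mm)² = 4.95×10⁻⁵ m².
Stacked slabs ⇒ two capacitors in series, each with the full plate area.
C₁ = κ₁ε₀A/d₁ = 2.20 × 8.85×10⁻¹² × 4.95×10⁻⁵ / 9.16×10⁻⁵ = 1.05×10⁻¹¹ F.
C₂ = κ₂ε₀A/d₂ = 1.70 × 8.85×10⁻¹² × 4.95×10⁻⁵ / 1.21×10⁻⁴ = 6.14×10⁻¹² F.
C = (1/C₁ + 1/C₂)⁻¹ = 3.88×10⁻¹² F.
Q = CV = 3.88×10⁻¹² × 257 = 9.96×10⁻¹⁰ C.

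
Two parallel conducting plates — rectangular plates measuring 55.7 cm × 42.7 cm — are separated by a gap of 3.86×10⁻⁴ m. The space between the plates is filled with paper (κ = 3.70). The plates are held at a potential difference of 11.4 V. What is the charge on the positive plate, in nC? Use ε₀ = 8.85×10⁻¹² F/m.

A = 55.7 × 42.7 cm² = 0.238 m².
C = κε₀A/d = 3.70 × 8.85×10⁻¹² × 0.238 / 3.86×10⁻⁴ = 2.02×10⁻⁸ F.
Q = CV = 2.02×10⁻⁸ × 11.4 = 2.30×10⁻⁷ C.

230 nC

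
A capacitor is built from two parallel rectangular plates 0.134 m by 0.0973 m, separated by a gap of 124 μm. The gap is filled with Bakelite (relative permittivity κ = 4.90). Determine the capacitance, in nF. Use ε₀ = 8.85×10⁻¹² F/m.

A = 0.134 × 0.0973 m² = 1.30×10⁻² m².
C = κε₀A/d = 4.90 × 8.85×10⁻¹² × 1.30×10⁻² / 1.24×10⁻⁴ = 4.56×10⁻⁹ F.

C ≈ 4.56 nF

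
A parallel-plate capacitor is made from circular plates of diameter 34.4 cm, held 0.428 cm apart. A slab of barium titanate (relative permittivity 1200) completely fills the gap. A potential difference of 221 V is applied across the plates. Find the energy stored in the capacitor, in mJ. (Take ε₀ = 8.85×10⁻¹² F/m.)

A = π(34.4/2 cm)² = 9.29×10⁻² m².
C = κε₀A/d = 1200 × 8.85×10⁻¹² × 9.29×10⁻² / 4.28×10⁻³ = 2.31×10⁻⁷ F.
U = ½CV² = ½ × 2.31×10⁻⁷ × (221)² = 5.63×10⁻³ J.

5.63 mJ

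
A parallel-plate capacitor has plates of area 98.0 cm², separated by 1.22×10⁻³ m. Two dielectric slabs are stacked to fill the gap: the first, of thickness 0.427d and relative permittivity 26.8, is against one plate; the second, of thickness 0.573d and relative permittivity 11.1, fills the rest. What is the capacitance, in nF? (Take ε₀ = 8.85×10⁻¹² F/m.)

A = 98.0 cm² = 9.80×10⁻³ m².
Stacked slabs ⇒ two capacitors in series, each with the full plate area.
C₁ = κ₁ε₀A/d₁ = 26.8 × 8.85×10⁻¹² × 9.80×10⁻³ / 5.21×10⁻⁴ = 4.46×10⁻⁹ F.
C₂ = κ₂ε₀A/d₂ = 11.1 × 8.85×10⁻¹² × 9.80×10⁻³ / 6.99×10⁻⁴ = 1.38×10⁻⁹ F.
C = (1/C₁ + 1/C₂)⁻¹ = 1.05×10⁻⁹ F.

C ≈ 1.05 nF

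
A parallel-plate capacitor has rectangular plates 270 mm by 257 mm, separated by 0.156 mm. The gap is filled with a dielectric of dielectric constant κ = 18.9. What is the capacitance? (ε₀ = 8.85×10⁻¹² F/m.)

A = 270 × 257 mm² = 6.94×10⁻² m².
C = κε₀A/d = 18.9 × 8.85×10⁻¹² × 6.94×10⁻² / 1.56×10⁻⁴ = 7.44×10⁻⁸ F.

C ≈ 74.4 nF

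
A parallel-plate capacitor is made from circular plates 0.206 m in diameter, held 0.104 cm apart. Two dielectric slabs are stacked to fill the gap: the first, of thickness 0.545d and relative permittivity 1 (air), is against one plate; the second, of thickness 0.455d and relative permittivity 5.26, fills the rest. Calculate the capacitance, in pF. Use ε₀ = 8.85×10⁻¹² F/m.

449 pF

A = π(0.206/2 m)² = 3.33×10⁻² m².
Stacked slabs ⇒ two capacitors in series, each with the full plate area.
C₁ = κ₁ε₀A/d₁ = 1.00 × 8.85×10⁻¹² × 3.33×10⁻² / 5.67×10⁻⁴ = 5.20×10⁻¹⁰ F.
C₂ = κ₂ε₀A/d₂ = 5.26 × 8.85×10⁻¹² × 3.33×10⁻² / 4.73×10⁻⁴ = 3.28×10⁻⁹ F.
C = (1/C₁ + 1/C₂)⁻¹ = 4.49×10⁻¹⁰ F.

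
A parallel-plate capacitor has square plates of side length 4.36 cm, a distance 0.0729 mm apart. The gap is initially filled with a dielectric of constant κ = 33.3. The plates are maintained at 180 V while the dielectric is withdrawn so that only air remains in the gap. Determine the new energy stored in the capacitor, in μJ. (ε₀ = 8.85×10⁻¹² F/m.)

3.74 μJ

A = (4.36 cm)² = 1.90×10⁻³ m².
Initially C₁ = κε₀A/d = 33.3 × 8.85×10⁻¹² × 1.90×10⁻³ / 7.29×10⁻⁵ = 7.68×10⁻⁹ F.
U₁ = 1.24×10⁻⁴ J.
Battery connected ⇒ V is held fixed. C₂ = 0.0300 C₁ and U = ½CV², so U₂/U₁ = C₂/C₁ = 0.0300.
U₂ = 0.0300 × 1.24×10⁻⁴ = 3.74×10⁻⁶ J.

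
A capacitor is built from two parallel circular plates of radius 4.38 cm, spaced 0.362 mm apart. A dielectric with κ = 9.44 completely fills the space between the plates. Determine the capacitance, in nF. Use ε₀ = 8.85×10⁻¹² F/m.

C ≈ 1.39 nF

A = π(4.38 cm)² = 6.03×10⁻³ m².
C = κε₀A/d = 9.44 × 8.85×10⁻¹² × 6.03×10⁻³ / 3.62×10⁻⁴ = 1.39×10⁻⁹ F.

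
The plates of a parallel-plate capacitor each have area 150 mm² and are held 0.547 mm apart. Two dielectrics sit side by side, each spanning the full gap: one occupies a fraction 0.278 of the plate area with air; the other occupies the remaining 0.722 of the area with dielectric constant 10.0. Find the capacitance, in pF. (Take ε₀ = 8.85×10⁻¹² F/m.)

18.2 pF

A = 150 mm² = 1.50×10⁻⁴ m².
Side-by-side slabs ⇒ two capacitors in parallel, each spanning the full gap.
C₁ = κ₁ε₀A₁/d = 1.00 × 8.85×10⁻¹² × 4.17×10⁻⁵ / 5.47×10⁻⁴ = 6.75×10⁻¹³ F.
C₂ = κ₂ε₀A₂/d = 10.0 × 8.85×10⁻¹² × 1.08×10⁻⁴ / 5.47×10⁻⁴ = 1.75×10⁻¹¹ F.
C = C₁ + C₂ = 1.82×10⁻¹¹ F.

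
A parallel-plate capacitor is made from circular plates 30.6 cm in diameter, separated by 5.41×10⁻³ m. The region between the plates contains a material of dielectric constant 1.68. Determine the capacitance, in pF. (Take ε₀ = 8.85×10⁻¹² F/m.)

A = π(30.6/2 cm)² = 7.35×10⁻² m².
C = κε₀A/d = 1.68 × 8.85×10⁻¹² × 7.35×10⁻² / 5.41×10⁻³ = 2.02×10⁻¹⁰ F.

202 pF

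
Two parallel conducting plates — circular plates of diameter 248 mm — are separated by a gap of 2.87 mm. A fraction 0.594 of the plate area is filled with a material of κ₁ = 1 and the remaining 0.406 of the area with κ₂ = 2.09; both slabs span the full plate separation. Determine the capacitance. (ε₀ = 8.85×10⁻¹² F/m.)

A = π(248/2 mm)² = 4.83×10⁻² m².
Side-by-side slabs ⇒ two capacitors in parallel, each spanning the full gap.
C₁ = κ₁ε₀A₁/d = 1.00 × 8.85×10⁻¹² × 2.87×10⁻² / 2.87×10⁻³ = 8.85×10⁻¹¹ F.
C₂ = κ₂ε₀A₂/d = 2.09 × 8.85×10⁻¹² × 1.96×10⁻² / 2.87×10⁻³ = 1.26×10⁻¹⁰ F.
C = C₁ + C₂ = 2.15×10⁻¹⁰ F.

215 pF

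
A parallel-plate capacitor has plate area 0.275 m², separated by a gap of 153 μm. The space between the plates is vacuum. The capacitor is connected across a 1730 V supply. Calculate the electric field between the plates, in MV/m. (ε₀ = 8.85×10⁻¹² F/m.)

11.3 MV/m

E = V/d = 1730 / 1.53×10⁻⁴ = 1.13×10⁷ V/m.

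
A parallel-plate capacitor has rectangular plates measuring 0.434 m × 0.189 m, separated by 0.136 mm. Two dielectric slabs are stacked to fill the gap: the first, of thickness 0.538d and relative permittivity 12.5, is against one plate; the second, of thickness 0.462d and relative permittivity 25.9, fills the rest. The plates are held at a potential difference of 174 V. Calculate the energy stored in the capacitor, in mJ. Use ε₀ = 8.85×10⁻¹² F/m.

A = 0.434 × 0.189 m² = 8.20×10⁻² m².
Stacked slabs ⇒ two capacitors in series, each with the full plate area.
C₁ = κ₁ε₀A/d₁ = 12.5 × 8.85×10⁻¹² × 8.20×10⁻² / 7.32×10⁻⁵ = 1.24×10⁻⁷ F.
C₂ = κ₂ε₀A/d₂ = 25.9 × 8.85×10⁻¹² × 8.20×10⁻² / 6.28×10⁻⁵ = 2.99×10⁻⁷ F.
C = (1/C₁ + 1/C₂)⁻¹ = 8.77×10⁻⁸ F.
U = ½CV² = ½ × 8.77×10⁻⁸ × (174)² = 1.33×10⁻³ J.

1.33 mJ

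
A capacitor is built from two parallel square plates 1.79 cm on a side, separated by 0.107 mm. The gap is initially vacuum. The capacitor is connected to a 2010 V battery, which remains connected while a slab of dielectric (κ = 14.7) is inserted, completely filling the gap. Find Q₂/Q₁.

Battery connected ⇒ V is held fixed.
C₂ = 14.7 C₁ and Q = CV, so Q₂/Q₁ = C₂/C₁ = 14.7.

Q₂/Q₁ ≈ 14.7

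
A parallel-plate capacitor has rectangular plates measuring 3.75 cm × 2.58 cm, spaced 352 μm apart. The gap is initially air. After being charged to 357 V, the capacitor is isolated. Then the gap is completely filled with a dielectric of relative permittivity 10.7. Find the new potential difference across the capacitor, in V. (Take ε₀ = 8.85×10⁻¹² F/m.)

A = 3.75 × 2.58 cm² = 9.68×10⁻⁴ m².
Initially C₁ = ε₀A/d = 8.85×10⁻¹² × 9.68×10⁻⁴ / 3.52×10⁻⁴ = 2.43×10⁻¹¹ F.
V₁ = 3.57×10² V.
Isolated ⇒ Q is held fixed. C₂ = 10.7 C₁ and V = Q/C, so V₂/V₁ = C₁/C₂ = 0.0935.
V₂ = 0.0935 × 3.57×10² = 33.4 V.

V ≈ 33.4 V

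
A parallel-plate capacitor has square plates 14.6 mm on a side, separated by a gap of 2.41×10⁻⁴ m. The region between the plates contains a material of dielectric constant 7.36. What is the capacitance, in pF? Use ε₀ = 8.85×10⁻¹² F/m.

57.6 pF

A = (14.6 mm)² = 2.13×10⁻⁴ m².
C = κε₀A/d = 7.36 × 8.85×10⁻¹² × 2.13×10⁻⁴ / 2.41×10⁻⁴ = 5.76×10⁻¹¹ F.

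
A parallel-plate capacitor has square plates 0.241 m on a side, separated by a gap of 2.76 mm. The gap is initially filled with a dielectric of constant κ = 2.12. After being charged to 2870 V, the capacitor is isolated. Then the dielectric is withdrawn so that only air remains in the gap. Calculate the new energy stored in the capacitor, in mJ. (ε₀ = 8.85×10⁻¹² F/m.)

A = (0.241 m)² = 5.81×10⁻² m².
Initially C₁ = κε₀A/d = 2.12 × 8.85×10⁻¹² × 5.81×10⁻² / 2.76×10⁻³ = 3.95×10⁻¹⁰ F.
U₁ = 1.63×10⁻³ J.
Isolated ⇒ Q is held fixed. C₂ = 0.472 C₁ and U = Q²/(2C), so U₂/U₁ = C₁/C₂ = 2.12.
U₂ = 2.12 × 1.63×10⁻³ = 3.45×10⁻³ J.

3.45 mJ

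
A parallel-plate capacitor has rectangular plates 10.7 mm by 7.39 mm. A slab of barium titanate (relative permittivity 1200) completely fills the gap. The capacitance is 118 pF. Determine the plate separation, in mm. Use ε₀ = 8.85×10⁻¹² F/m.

d ≈ 7.12 mm

A = 10.7 × 7.39 mm² = 7.91×10⁻⁵ m².
d = κε₀A/C = 1200 × 8.85×10⁻¹² × 7.91×10⁻⁵ / 1.18×10⁻¹⁰ = 7.12×10⁻³ m.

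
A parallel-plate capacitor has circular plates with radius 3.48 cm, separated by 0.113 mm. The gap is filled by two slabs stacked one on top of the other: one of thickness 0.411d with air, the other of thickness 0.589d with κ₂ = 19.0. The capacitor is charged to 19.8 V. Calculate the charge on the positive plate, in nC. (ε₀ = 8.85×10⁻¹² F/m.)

13.3 nC

A = π(3.48 cm)² = 3.80×10⁻³ m².
Stacked slabs ⇒ two capacitors in series, each with the full plate area.
C₁ = κ₁ε₀A/d₁ = 1.00 × 8.85×10⁻¹² × 3.80×10⁻³ / 4.64×10⁻⁵ = 7.25×10⁻¹⁰ F.
C₂ = κ₂ε₀A/d₂ = 19.0 × 8.85×10⁻¹² × 3.80×10⁻³ / 6.66×10⁻⁵ = 9.61×10⁻⁹ F.
C = (1/C₁ + 1/C₂)⁻¹ = 6.74×10⁻¹⁰ F.
Q = CV = 6.74×10⁻¹⁰ × 19.8 = 1.33×10⁻⁸ C.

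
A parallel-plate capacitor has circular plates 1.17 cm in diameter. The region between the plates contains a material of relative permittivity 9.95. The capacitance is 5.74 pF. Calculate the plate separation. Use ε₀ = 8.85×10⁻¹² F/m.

A = π(1.17/2 cm)² = 1.08×10⁻⁴ m².
d = κε₀A/C = 9.95 × 8.85×10⁻¹² × 1.08×10⁻⁴ / 5.74×10⁻¹² = 1.65×10⁻³ m.

d ≈ 1.65 mm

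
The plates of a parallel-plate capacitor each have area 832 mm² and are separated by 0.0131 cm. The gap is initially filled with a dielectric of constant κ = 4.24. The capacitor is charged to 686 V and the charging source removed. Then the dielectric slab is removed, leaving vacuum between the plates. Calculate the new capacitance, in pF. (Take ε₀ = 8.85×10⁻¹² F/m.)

56.2 pF

A = 832 mm² = 8.32×10⁻⁴ m².
Initially C₁ = κε₀A/d = 4.24 × 8.85×10⁻¹² × 8.32×10⁻⁴ / 1.31×10⁻⁴ = 2.38×10⁻¹⁰ F.
C = κε₀A/d scales with κ, so C₂/C₁ = 1/κ = 1/4.24 = 0.236.
C₂ = 0.236 × 2.38×10⁻¹⁰ = 5.62×10⁻¹¹ F.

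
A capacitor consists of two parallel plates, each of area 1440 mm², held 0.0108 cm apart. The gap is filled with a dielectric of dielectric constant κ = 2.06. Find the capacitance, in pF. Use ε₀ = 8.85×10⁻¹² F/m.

C ≈ 243 pF

A = 1440 mm² = 1.44×10⁻³ m².
C = κε₀A/d = 2.06 × 8.85×10⁻¹² × 1.44×10⁻³ / 1.08×10⁻⁴ = 2.43×10⁻¹⁰ F.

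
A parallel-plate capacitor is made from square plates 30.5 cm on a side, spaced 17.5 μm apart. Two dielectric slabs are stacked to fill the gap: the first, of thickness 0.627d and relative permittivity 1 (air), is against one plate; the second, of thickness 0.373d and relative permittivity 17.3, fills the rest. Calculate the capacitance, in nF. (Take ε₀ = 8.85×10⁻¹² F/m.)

A = (30.5 cm)² = 9.30×10⁻² m².
Stacked slabs ⇒ two capacitors in series, each with the full plate area.
C₁ = κ₁ε₀A/d₁ = 1.00 × 8.85×10⁻¹² × 9.30×10⁻² / 1.10×10⁻⁵ = 7.50×10⁻⁸ F.
C₂ = κ₂ε₀A/d₂ = 17.3 × 8.85×10⁻¹² × 9.30×10⁻² / 6.53×10⁻⁶ = 2.18×10⁻⁶ F.
C = (1/C₁ + 1/C₂)⁻¹ = 7.25×10⁻⁸ F.

C ≈ 72.5 nF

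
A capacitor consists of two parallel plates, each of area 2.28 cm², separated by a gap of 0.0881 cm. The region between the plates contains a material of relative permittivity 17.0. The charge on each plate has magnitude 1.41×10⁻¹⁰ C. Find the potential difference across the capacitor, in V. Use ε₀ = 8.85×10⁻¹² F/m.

V ≈ 3.62 V

A = 2.28 cm² = 2.28×10⁻⁴ m².
C = κε₀A/d = 17.0 × 8.85×10⁻¹² × 2.28×10⁻⁴ / 8.81×10⁻⁴ = 3.89×10⁻¹¹ F.
V = Q/C = 1.41×10⁻¹⁰ / 3.89×10⁻¹¹ = 3.62 V.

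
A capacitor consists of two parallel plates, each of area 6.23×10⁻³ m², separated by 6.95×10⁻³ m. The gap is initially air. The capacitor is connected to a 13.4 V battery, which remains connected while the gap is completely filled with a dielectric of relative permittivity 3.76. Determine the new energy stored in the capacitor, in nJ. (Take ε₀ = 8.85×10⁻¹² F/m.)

U ≈ 2.68 nJ

Initially C₁ = ε₀A/d = 8.85×10⁻¹² × 6.23×10⁻³ / 6.95×10⁻³ = 7.93×10⁻¹² F.
U₁ = 7.12×10⁻¹⁰ J.
Battery connected ⇒ V is held fixed. C₂ = 3.76 C₁ and U = ½CV², so U₂/U₁ = C₂/C₁ = 3.76.
U₂ = 3.76 × 7.12×10⁻¹⁰ = 2.68×10⁻⁹ J.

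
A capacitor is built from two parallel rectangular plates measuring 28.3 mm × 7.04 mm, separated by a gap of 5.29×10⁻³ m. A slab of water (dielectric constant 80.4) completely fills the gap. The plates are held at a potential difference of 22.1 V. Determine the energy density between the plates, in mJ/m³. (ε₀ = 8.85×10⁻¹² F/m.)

E = V/d = 22.1 / 5.29×10⁻³ = 4.18×10³ V/m.
u = ½κε₀E² = ½ × 80.4 × 8.85×10⁻¹² × (4.18×10³)² = 6.21×10⁻³ J/m³.

6.21 mJ/m³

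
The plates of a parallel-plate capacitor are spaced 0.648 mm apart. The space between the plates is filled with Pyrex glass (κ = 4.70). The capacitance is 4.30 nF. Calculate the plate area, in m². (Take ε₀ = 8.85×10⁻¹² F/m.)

A = Cd/(κε₀) = 4.30×10⁻⁹ × 6.48×10⁻⁴ / (4.70 × 8.85×10⁻¹²) = 6.70×10⁻² m².

0.0670 m²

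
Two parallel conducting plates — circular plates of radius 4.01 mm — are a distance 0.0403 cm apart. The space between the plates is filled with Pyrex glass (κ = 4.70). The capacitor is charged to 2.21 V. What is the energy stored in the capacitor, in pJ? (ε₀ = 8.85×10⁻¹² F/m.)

U ≈ 12.7 pJ

A = π(4.01 mm)² = 5.05×10⁻⁵ m².
C = κε₀A/d = 4.70 × 8.85×10⁻¹² × 5.05×10⁻⁵ / 4.03×10⁻⁴ = 5.21×10⁻¹² F.
U = ½CV² = ½ × 5.21×10⁻¹² × (2.21)² = 1.27×10⁻¹¹ J.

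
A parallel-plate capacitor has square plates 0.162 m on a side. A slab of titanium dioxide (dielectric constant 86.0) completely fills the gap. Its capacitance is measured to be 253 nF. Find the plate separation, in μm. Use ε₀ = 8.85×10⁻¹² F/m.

d ≈ 78.9 μm

A = (0.162 m)² = 2.62×10⁻² m².
d = κε₀A/C = 86.0 × 8.85×10⁻¹² × 2.62×10⁻² / 2.53×10⁻⁷ = 7.89×10⁻⁵ m.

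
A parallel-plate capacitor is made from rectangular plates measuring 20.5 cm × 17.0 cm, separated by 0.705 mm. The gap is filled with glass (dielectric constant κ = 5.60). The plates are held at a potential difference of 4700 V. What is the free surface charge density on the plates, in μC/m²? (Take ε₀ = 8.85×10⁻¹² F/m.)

A = 20.5 × 17.0 cm² = 3.48×10⁻² m².
C = κε₀A/d = 5.60 × 8.85×10⁻¹² × 3.48×10⁻² / 7.05×10⁻⁴ = 2.45×10⁻⁹ F.
σ = Q/A = CV/A = 2.45×10⁻⁹ × 4700 / 3.48×10⁻² = 3.30×10⁻⁴ C/m².

330 μC/m²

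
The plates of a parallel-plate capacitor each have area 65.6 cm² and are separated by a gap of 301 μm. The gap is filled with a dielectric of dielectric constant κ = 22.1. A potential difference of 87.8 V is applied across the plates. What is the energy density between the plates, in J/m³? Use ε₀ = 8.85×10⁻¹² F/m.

E = V/d = 87.8 / 3.01×10⁻⁴ = 2.92×10⁵ V/m.
u = ½κε₀E² = ½ × 22.1 × 8.85×10⁻¹² × (2.92×10⁵)² = 8.32 J/m³.

u ≈ 8.32 J/m³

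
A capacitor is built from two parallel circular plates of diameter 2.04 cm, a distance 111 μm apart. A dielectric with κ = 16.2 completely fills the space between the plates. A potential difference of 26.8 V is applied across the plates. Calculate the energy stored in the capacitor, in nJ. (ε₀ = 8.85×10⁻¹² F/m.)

A = π(2.04/2 cm)² = 3.27×10⁻⁴ m².
C = κε₀A/d = 16.2 × 8.85×10⁻¹² × 3.27×10⁻⁴ / 1.11×10⁻⁴ = 4.22×10⁻¹⁰ F.
U = ½CV² = ½ × 4.22×10⁻¹⁰ × (26.8)² = 1.52×10⁻⁷ J.

152 nJ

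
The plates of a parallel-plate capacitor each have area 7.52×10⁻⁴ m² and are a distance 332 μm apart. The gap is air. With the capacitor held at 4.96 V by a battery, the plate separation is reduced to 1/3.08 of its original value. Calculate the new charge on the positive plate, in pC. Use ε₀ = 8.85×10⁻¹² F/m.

Q ≈ 306 pC

Initially C₁ = ε₀A/d = 8.85×10⁻¹² × 7.52×10⁻⁴ / 3.32×10⁻⁴ = 2.00×10⁻¹¹ F.
Q₁ = 9.94×10⁻¹¹ C.
Battery connected ⇒ V is held fixed. C₂ = 3.08 C₁ and Q = CV, so Q₂/Q₁ = C₂/C₁ = 3.08.
Q₂ = 3.08 × 9.94×10⁻¹¹ = 3.06×10⁻¹⁰ C.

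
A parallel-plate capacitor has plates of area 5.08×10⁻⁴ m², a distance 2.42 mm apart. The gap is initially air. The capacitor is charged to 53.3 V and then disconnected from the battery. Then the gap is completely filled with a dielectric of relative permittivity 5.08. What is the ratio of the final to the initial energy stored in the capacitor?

Isolated ⇒ Q is held fixed.
C₂ = 5.08 C₁ and U = Q²/(2C), so U₂/U₁ = C₁/C₂ = 0.197.

U₂/U₁ ≈ 0.197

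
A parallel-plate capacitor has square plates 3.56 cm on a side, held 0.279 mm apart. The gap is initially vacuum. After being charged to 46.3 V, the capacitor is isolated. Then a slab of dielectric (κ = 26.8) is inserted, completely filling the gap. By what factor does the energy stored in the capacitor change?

Isolated ⇒ Q is held fixed.
C₂ = 26.8 C₁ and U = Q²/(2C), so U₂/U₁ = C₁/C₂ = 0.0373.

U₂/U₁ ≈ 0.0373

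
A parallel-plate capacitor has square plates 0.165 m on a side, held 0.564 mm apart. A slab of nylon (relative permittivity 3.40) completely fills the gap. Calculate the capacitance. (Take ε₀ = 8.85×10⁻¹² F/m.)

1.45 nF

A = (0.165 m)² = 2.72×10⁻² m².
C = κε₀A/d = 3.40 × 8.85×10⁻¹² × 2.72×10⁻² / 5.64×10⁻⁴ = 1.45×10⁻⁹ F.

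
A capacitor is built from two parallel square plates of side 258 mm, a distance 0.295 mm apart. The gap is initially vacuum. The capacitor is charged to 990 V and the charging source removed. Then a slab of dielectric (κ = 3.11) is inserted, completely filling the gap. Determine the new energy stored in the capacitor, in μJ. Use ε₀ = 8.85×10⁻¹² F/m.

A = (258 mm)² = 6.66×10⁻² m².
Initially C₁ = ε₀A/d = 8.85×10⁻¹² × 6.66×10⁻² / 2.95×10⁻⁴ = 2.00×10⁻⁹ F.
U₁ = 9.79×10⁻⁴ J.
Isolated ⇒ Q is held fixed. C₂ = 3.11 C₁ and U = Q²/(2C), so U₂/U₁ = C₁/C₂ = 0.322.
U₂ = 0.322 × 9.79×10⁻⁴ = 3.15×10⁻⁴ J.

315 μJ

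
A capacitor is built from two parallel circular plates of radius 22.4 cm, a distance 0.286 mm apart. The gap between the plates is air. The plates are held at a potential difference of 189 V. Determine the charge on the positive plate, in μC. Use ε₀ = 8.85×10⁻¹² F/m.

A = π(22.4 cm)² = 0.158 m².
C = ε₀A/d = 8.85×10⁻¹² × 0.158 / 2.86×10⁻⁴ = 4.88×10⁻⁹ F.
Q = CV = 4.88×10⁻⁹ × 189 = 9.22×10⁻⁷ C.

0.922 μC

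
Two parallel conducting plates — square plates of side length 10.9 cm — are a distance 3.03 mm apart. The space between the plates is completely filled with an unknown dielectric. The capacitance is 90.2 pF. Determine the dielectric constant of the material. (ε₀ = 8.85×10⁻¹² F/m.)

A = (10.9 cm)² = 1.19×10⁻² m².
κ = Cd/(ε₀A) = 9.02×10⁻¹¹ × 3.03×10⁻³ / (8.85×10⁻¹² × 1.19×10⁻²) = 2.60.

κ ≈ 2.60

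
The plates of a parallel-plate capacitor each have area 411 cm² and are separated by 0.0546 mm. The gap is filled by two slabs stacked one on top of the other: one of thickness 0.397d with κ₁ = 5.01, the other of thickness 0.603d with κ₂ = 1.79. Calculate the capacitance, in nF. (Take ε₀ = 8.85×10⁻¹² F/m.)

C ≈ 16.0 nF

A = 411 cm² = 4.11×10⁻² m².
Stacked slabs ⇒ two capacitors in series, each with the full plate area.
C₁ = κ₁ε₀A/d₁ = 5.01 × 8.85×10⁻¹² × 4.11×10⁻² / 2.17×10⁻⁵ = 8.41×10⁻⁸ F.
C₂ = κ₂ε₀A/d₂ = 1.79 × 8.85×10⁻¹² × 4.11×10⁻² / 3.29×10⁻⁵ = 1.98×10⁻⁸ F.
C = (1/C₁ + 1/C₂)⁻¹ = 1.60×10⁻⁸ F.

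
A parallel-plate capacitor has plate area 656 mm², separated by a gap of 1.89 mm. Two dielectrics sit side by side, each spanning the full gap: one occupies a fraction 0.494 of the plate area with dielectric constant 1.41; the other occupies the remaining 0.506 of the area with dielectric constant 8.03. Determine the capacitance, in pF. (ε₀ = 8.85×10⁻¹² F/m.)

A = 656 mm² = 6.56×10⁻⁴ m².
Side-by-side slabs ⇒ two capacitors in parallel, each spanning the full gap.
C₁ = κ₁ε₀A₁/d = 1.41 × 8.85×10⁻¹² × 3.24×10⁻⁴ / 1.89×10⁻³ = 2.14×10⁻¹² F.
C₂ = κ₂ε₀A₂/d = 8.03 × 8.85×10⁻¹² × 3.32×10⁻⁴ / 1.89×10⁻³ = 1.25×10⁻¹¹ F.
C = C₁ + C₂ = 1.46×10⁻¹¹ F.

14.6 pF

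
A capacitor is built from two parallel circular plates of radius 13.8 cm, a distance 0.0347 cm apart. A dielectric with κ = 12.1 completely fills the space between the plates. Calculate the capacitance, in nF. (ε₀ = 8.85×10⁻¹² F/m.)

A = π(13.8 cm)² = 5.98×10⁻² m².
C = κε₀A/d = 12.1 × 8.85×10⁻¹² × 5.98×10⁻² / 3.47×10⁻⁴ = 1.85×10⁻⁸ F.

C ≈ 18.5 nF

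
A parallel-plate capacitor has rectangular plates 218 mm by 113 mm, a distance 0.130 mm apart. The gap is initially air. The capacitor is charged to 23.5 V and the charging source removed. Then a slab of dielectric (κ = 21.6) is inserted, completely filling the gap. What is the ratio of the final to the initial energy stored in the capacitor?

U₂/U₁ ≈ 0.0463

Isolated ⇒ Q is held fixed.
C₂ = 21.6 C₁ and U = Q²/(2C), so U₂/U₁ = C₁/C₂ = 0.0463.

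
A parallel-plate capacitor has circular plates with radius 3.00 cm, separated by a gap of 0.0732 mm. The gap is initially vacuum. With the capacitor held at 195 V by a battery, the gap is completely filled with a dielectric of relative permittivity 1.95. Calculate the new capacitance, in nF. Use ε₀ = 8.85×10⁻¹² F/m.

A = π(3.00 cm)² = 2.83×10⁻³ m².
Initially C₁ = ε₀A/d = 8.85×10⁻¹² × 2.83×10⁻³ / 7.32×10⁻⁵ = 3.42×10⁻¹⁰ F.
C = κε₀A/d scales with κ, so C₂/C₁ = κ = 1.95.
C₂ = 1.95 × 3.42×10⁻¹⁰ = 6.67×10⁻¹⁰ F.

0.667 nF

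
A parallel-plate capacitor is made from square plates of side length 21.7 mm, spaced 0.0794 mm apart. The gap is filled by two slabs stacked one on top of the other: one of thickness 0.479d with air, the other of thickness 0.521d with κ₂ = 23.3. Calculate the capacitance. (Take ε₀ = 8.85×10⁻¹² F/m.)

A = (21.7 mm)² = 4.71×10⁻⁴ m².
Stacked slabs ⇒ two capacitors in series, each with the full plate area.
C₁ = κ₁ε₀A/d₁ = 1.00 × 8.85×10⁻¹² × 4.71×10⁻⁴ / 3.80×10⁻⁵ = 1.10×10⁻¹⁰ F.
C₂ = κ₂ε₀A/d₂ = 23.3 × 8.85×10⁻¹² × 4.71×10⁻⁴ / 4.14×10⁻⁵ = 2.35×10⁻⁹ F.
C = (1/C₁ + 1/C₂)⁻¹ = 1.05×10⁻¹⁰ F.

C ≈ 105 pF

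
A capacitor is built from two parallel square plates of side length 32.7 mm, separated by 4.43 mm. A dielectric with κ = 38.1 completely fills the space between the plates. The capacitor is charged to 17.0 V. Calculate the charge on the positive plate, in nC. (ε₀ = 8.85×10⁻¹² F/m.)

Q ≈ 1.38 nC

A = (32.7 mm)² = 1.07×10⁻³ m².
C = κε₀A/d = 38.1 × 8.85×10⁻¹² × 1.07×10⁻³ / 4.43×10⁻³ = 8.14×10⁻¹¹ F.
Q = CV = 8.14×10⁻¹¹ × 17.0 = 1.38×10⁻⁹ C.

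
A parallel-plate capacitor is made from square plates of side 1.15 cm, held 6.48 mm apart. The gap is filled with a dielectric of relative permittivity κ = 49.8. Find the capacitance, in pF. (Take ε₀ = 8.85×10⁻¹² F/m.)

A = (1.15 cm)² = 1.32×10⁻⁴ m².
C = κε₀A/d = 49.8 × 8.85×10⁻¹² × 1.32×10⁻⁴ / 6.48×10⁻³ = 8.99×10⁻¹² F.

8.99 pF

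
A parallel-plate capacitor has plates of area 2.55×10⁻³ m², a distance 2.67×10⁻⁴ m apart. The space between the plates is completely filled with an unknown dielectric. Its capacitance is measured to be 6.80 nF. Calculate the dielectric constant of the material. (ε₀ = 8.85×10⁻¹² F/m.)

κ ≈ 80.5

κ = Cd/(ε₀A) = 6.80×10⁻⁹ × 2.67×10⁻⁴ / (8.85×10⁻¹² × 2.55×10⁻³) = 80.5.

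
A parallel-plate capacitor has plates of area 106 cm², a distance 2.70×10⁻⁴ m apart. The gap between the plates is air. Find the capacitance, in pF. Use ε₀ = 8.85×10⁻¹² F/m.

A = 106 cm² = 1.06×10⁻² m².
C = ε₀A/d = 8.85×10⁻¹² × 1.06×10⁻² / 2.70×10⁻⁴ = 3.47×10⁻¹⁰ F.

C ≈ 347 pF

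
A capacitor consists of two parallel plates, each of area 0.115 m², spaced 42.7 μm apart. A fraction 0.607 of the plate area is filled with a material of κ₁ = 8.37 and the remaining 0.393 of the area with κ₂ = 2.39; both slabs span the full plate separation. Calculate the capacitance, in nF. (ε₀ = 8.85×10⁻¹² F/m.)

C ≈ 143 nF

Side-by-side slabs ⇒ two capacitors in parallel, each spanning the full gap.
C₁ = κ₁ε₀A₁/d = 8.37 × 8.85×10⁻¹² × 6.98×10⁻² / 4.27×10⁻⁵ = 1.21×10⁻⁷ F.
C₂ = κ₂ε₀A₂/d = 2.39 × 8.85×10⁻¹² × 4.52×10⁻² / 4.27×10⁻⁵ = 2.24×10⁻⁸ F.
C = C₁ + C₂ = 1.43×10⁻⁷ F.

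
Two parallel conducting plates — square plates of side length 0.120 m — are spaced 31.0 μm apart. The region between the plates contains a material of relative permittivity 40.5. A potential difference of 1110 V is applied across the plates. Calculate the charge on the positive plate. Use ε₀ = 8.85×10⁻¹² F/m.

A = (0.120 m)² = 1.44×10⁻² m².
C = κε₀A/d = 40.5 × 8.85×10⁻¹² × 1.44×10⁻² / 3.10×10⁻⁵ = 1.66×10⁻⁷ F.
Q = CV = 1.66×10⁻⁷ × 1110 = 1.85×10⁻⁴ C.

185 μC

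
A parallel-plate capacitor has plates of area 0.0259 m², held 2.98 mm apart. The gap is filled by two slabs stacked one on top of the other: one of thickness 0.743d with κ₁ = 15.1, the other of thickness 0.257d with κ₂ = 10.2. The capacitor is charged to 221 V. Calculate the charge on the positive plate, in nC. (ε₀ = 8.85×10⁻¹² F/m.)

Stacked slabs ⇒ two capacitors in series, each with the full plate area.
C₁ = κ₁ε₀A/d₁ = 15.1 × 8.85×10⁻¹² × 2.59×10⁻² / 2.21×10⁻³ = 1.56×10⁻⁹ F.
C₂ = κ₂ε₀A/d₂ = 10.2 × 8.85×10⁻¹² × 2.59×10⁻² / 7.66×10⁻⁴ = 3.05×10⁻⁹ F.
C = (1/C₁ + 1/C₂)⁻¹ = 1.03×10⁻⁹ F.
Q = CV = 1.03×10⁻⁹ × 221 = 2.28×10⁻⁷ C.

228 nC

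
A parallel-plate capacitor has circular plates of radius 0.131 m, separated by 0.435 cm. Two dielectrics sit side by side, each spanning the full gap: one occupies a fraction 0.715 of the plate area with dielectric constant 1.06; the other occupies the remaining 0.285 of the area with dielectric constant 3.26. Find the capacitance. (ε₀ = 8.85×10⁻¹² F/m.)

185 pF

A = π(0.131 m)² = 5.39×10⁻² m².
Side-by-side slabs ⇒ two capacitors in parallel, each spanning the full gap.
C₁ = κ₁ε₀A₁/d = 1.06 × 8.85×10⁻¹² × 3.85×10⁻² / 4.35×10⁻³ = 8.31×10⁻¹¹ F.
C₂ = κ₂ε₀A₂/d = 3.26 × 8.85×10⁻¹² × 1.54×10⁻² / 4.35×10⁻³ = 1.02×10⁻¹⁰ F.
C = C₁ + C₂ = 1.85×10⁻¹⁰ F.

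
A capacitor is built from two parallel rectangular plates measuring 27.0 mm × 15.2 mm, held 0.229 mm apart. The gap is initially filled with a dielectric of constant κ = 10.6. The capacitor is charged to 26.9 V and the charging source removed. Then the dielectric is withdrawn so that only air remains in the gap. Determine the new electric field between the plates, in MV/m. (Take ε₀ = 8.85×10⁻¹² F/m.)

1.25 MV/m

A = 27.0 × 15.2 mm² = 4.10×10⁻⁴ m².
Initially C₁ = κε₀A/d = 10.6 × 8.85×10⁻¹² × 4.10×10⁻⁴ / 2.29×10⁻⁴ = 1.68×10⁻¹⁰ F.
E₁ = 1.17×10⁵ V/m.
Isolated ⇒ Q is held fixed. V₂ = Q/C₂ = V₁/0.0943; E = V/d, so E₂/E₁ = (V₂/V₁)(d₁/d₂) = 10.6.
E₂ = 10.6 × 1.17×10⁵ = 1.25×10⁶ V/m.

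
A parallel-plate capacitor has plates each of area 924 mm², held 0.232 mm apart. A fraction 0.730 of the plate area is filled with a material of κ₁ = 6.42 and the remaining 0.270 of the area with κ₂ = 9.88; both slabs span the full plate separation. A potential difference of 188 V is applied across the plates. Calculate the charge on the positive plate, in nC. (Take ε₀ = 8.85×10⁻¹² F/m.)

Q ≈ 48.7 nC

A = 924 mm² = 9.24×10⁻⁴ m².
Side-by-side slabs ⇒ two capacitors in parallel, each spanning the full gap.
C₁ = κ₁ε₀A₁/d = 6.42 × 8.85×10⁻¹² × 6.75×10⁻⁴ / 2.32×10⁻⁴ = 1.65×10⁻¹⁰ F.
C₂ = κ₂ε₀A₂/d = 9.88 × 8.85×10⁻¹² × 2.49×10⁻⁴ / 2.32×10⁻⁴ = 9.40×10⁻¹¹ F.
C = C₁ + C₂ = 2.59×10⁻¹⁰ F.
Q = CV = 2.59×10⁻¹⁰ × 188 = 4.87×10⁻⁸ C.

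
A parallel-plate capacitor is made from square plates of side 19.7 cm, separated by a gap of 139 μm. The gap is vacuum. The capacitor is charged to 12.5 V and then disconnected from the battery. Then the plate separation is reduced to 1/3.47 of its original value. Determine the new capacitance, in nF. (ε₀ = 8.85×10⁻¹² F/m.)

A = (19.7 cm)² = 3.88×10⁻² m².
Initially C₁ = ε₀A/d = 8.85×10⁻¹² × 3.88×10⁻² / 1.39×10⁻⁴ = 2.47×10⁻⁹ F.
C = ε₀A/d scales as 1/d, so C₂/C₁ = d₁/d₂ = 3.47.
C₂ = 3.47 × 2.47×10⁻⁹ = 8.57×10⁻⁹ F.

8.57 nF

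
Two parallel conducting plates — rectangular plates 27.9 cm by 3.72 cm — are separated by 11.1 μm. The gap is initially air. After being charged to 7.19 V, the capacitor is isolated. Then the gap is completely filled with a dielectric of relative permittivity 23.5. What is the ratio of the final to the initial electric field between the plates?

Isolated ⇒ Q is held fixed.
V₂ = Q/C₂ = V₁/23.5; E = V/d, so E₂/E₁ = (V₂/V₁)(d₁/d₂) = 0.0426.

0.0426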